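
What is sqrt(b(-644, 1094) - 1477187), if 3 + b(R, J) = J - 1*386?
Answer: I*sqrt(1476482) ≈ 1215.1*I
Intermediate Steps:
b(R, J) = -389 + J (b(R, J) = -3 + (J - 1*386) = -3 + (J - 386) = -3 + (-386 + J) = -389 + J)
sqrt(b(-644, 1094) - 1477187) = sqrt((-389 + 1094) - 1477187) = sqrt(705 - 1477187) = sqrt(-1476482) = I*sqrt(1476482)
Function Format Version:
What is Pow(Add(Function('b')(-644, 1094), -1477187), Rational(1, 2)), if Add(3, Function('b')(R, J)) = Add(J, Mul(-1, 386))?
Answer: Mul(I, Pow(1476482, Rational(1, 2))) ≈ Mul(1215.1, I)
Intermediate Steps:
Function('b')(R, J) = Add(-389, J) (Function('b')(R, J) = Add(-3, Add(J, Mul(-1, 386))) = Add(-3, Add(J, -386)) = Add(-3, Add(-386, J)) = Add(-389, J))
Pow(Add(Function('b')(-644, 1094), -1477187), Rational(1, 2)) = Pow(Add(Add(-389, 1094), -1477187), Rational(1, 2)) = Pow(Add(705, -1477187), Rational(1, 2)) = Pow(-1476482, Rational(1, 2)) = Mul(I, Pow(1476482, Rational(1, 2)))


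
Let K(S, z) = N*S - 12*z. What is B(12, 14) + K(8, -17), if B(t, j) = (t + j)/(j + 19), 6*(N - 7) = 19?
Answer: 9442/33 ≈ 286.12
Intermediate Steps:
N = 61/6 (N = 7 + (1/6)*19 = 7 + 19/6 = 61/6 ≈ 10.167)
B(t, j) = (j + t)/(19 + j)
K(S, z) = -12*z + 61*S/6 (K(S, z) = 61*S/6 - 12*z = -12*z + 61*S/6)
B(12, 14) + K(8, -17) = (14 + 12)/(19 + 14) + (-12*(-17) + (61/6)*8) = 26/33 + (204 + 244/3) = (1/33)*26 + 856/3 = 26/33 + 856/3 = 9442/33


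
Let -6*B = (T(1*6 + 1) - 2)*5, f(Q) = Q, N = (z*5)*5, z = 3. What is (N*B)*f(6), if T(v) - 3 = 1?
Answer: -750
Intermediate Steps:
T(v) = 4 (T(v) = 3 + 1 = 4)
N = 75 (N = (3*5)*5 = 15*5 = 75)
B = -5/3 (B = -(4 - 2)*5/6 = -5/3 ≈ -1.6667)
(N*B)*f(6) = (75*(-5/3))*6 = -125*6 = -750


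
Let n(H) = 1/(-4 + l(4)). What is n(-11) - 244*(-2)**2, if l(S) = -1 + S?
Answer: -977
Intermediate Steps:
n(H) = -1 (n(H) = 1/(-4 + (-1 + 4)) = 1/(-4 + 3) = 1/(-1) = -1)
n(-11) - 244*(-2)**2 = -1 - 244*(-2)**2 = -1 - 244*4 = -1 - 976 = -977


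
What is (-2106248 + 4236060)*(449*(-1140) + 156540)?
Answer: -756764799840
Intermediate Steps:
(-2106248 + 4236060)*(449*(-1140) + 156540) = 2129812*(-511860 + 156540) = 2129812*(-355320) = -756764799840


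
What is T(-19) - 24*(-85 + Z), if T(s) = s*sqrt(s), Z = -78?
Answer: 3912 - 19*I*sqrt(19) ≈ 3912.0 - 82.819*I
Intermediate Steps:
T(s) = s**(3/2)
T(-19) - 24*(-85 + Z) = (-19)**(3/2) - 24*(-85 - 78) = -19*I*sqrt(19) - 24*(-163) = -19*I*sqrt(19) - 1*(-3912) = -19*I*sqrt(19) + 3912 = 3912 - 19*I*sqrt(19)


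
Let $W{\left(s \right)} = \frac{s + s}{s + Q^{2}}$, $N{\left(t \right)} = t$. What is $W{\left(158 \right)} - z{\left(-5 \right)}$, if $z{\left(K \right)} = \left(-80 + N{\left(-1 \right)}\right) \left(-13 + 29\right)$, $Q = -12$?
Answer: $\frac{195854}{151} \approx 1297.0$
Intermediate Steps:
$z{\left(K \right)} = -1296$ ($z{\left(K \right)} = \left(-80 - 1\right) \left(-13 + 29\right) = \left(-81\right) 16 = -1296$)
$W{\left(s \right)} = \frac{2 s}{144 + s}$ ($W{\left(s \right)} = \frac{s + s}{s + \left(-12\right)^{2}} = \frac{2 s}{s + 144} = \frac{2 s}{144 + s}$)
$W{\left(158 \right)} - z{\left(-5 \right)} = 2 \cdot 158 \frac{1}{144 + 158} - -1296 = 2 \cdot 158 \cdot \frac{1}{302} + 1296 = \frac{158}{151} + 1296 = \frac{195854}{151}$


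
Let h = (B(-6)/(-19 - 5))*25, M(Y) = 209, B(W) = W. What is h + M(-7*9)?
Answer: 861/4 ≈ 215.25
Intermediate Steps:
h = 25/4 (h = (-6/(-19 - 5))*25 = (-6/(-24))*25 = -1/24*(-6)*25 = (¼)*25 = 25/4 ≈ 6.2500)
h + M(-7*9) = 25/4 + 209 = 861/4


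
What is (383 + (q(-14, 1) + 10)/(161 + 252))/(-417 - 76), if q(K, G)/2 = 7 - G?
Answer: -158201/203609 ≈ -0.77698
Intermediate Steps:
q(K, G) = 14 - 2*G (q(K, G) = 2*(7 - G) = 14 - 2*G)
(383 + (q(-14, 1) + 10)/(161 + 252))/(-417 - 76) = (383 + ((14 - 2*1) + 10)/(161 + 252))/(-417 - 76) = (383 + ((14 - 2) + 10)/413)/(-493) = (383 + (12 + 10)*(1/413))*(-1/493) = (383 + 22*(1/413))*(-1/493) = (383 + 22/413)*(-1/493) = (158201/413)*(-1/493) = -158201/203609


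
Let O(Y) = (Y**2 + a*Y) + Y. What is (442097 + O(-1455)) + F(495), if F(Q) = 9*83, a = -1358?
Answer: 4534304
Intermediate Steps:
O(Y) = Y**2 - 1357*Y (O(Y) = (Y**2 - 1358*Y) + Y = Y**2 - 1357*Y)
F(Q) = 747
(442097 + O(-1455)) + F(495) = (442097 - 1455*(-1357 - 1455)) + 747 = (442097 - 1455*(-2812)) + 747 = (442097 + 4091460) + 747 = 4533557 + 747 = 4534304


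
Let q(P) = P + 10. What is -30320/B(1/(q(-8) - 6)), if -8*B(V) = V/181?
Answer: -175613440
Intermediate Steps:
q(P) = 10 + P
B(V) = -V/1448 (B(V) = -V/(8*181) = -V/1448)
-30320/B(1/(q(-8) - 6)) = -30320/((-1/(1448*((10 - 8) - 6)))) = -30320/((-1/(1448*(2 - 6)))) = -30320/((-1/1448/(-4))) = -30320/((-1/1448*(-1/4))) = -30320/1/5792 = -30320*5792 = -175613440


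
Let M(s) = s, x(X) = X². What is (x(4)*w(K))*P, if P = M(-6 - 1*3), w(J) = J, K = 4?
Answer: -576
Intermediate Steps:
P = -9 (P = -6 - 1*3 = -6 - 3 = -9)
(x(4)*w(K))*P = (4²*4)*(-9) = (16*4)*(-9) = 64*(-9) = -576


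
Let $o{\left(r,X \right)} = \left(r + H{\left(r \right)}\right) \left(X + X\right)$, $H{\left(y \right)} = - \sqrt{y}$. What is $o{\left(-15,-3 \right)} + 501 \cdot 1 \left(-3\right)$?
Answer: $-1413 + 6 i \sqrt{15} \approx -1413.0 + 23.238 i$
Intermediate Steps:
$o{\left(r,X \right)} = 2 X \left(r - \sqrt{r}\right)$ ($o{\left(r,X \right)} = \left(r - \sqrt{r}\right) \left(X + X\right) = \left(r - \sqrt{r}\right) 2 X = 2 X \left(r - \sqrt{r}\right)$)
$o{\left(-15,-3 \right)} + 501 \cdot 1 \left(-3\right) = 2 \left(-3\right) \left(-15 - \sqrt{-15}\right) + 501 \cdot 1 \left(-3\right) = 2 \left(-3\right) \left(-15 - i \sqrt{15}\right) + 501 \left(-3\right) = 2 \left(-3\right) \left(-15 - i \sqrt{15}\right) - 1503 = \left(90 + 6 i \sqrt{15}\right) - 1503 = -1413 + 6 i \sqrt{15}$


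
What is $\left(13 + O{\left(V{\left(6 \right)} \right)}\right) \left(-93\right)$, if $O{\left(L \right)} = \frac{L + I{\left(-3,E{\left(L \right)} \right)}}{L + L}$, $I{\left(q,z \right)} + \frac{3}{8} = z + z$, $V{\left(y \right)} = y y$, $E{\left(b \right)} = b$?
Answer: $- \frac{86273}{64} \approx -1348.0$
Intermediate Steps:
$V{\left(y \right)} = y^{2}$
$I{\left(q,z \right)} = - \frac{3}{8} + 2 z$ ($I{\left(q,z \right)} = - \frac{3}{8} + \left(z + z\right) = - \frac{3}{8} + 2 z$)
$O{\left(L \right)} = \frac{- \frac{3}{8} + 3 L}{2 L}$ ($O{\left(L \right)} = \frac{L + \left(- \frac{3}{8} + 2 L\right)}{L + L} = \frac{- \frac{3}{8} + 3 L}{2 L}$)
$\left(13 + O{\left(V{\left(6 \right)} \right)}\right) \left(-93\right) = \left(13 + \frac{3 \left(-1 + 8 \cdot 6^{2}\right)}{16 \cdot 6^{2}}\right) \left(-93\right) = \left(13 + \frac{3 \left(-1 + 8 \cdot 36\right)}{16 \cdot 36}\right) \left(-93\right) = \left(13 + \frac{3}{16} \cdot \frac{1}{36} \left(-1 + 288\right)\right) \left(-93\right) = \left(13 + \frac{3}{16} \cdot \frac{1}{36} \cdot 287\right) \left(-93\right) = \left(13 + \frac{287}{192}\right) \left(-93\right) = \frac{2783}{192} \left(-93\right) = - \frac{86273}{64}$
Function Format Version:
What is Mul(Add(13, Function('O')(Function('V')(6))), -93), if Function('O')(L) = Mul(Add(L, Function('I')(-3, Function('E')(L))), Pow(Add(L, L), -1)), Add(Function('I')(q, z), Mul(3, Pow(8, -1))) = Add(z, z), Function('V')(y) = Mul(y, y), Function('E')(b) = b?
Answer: Rational(-86273, 64) ≈ -1348.0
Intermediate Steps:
Function('V')(y) = Pow(y, 2)
Function('I')(q, z) = Add(Rational(-3, 8), Mul(2, z)) (Function('I')(q, z) = Add(Rational(-3, 8), Add(z, z)) = Add(Rational(-3, 8), Mul(2, z)))
Function('O')(L) = Mul(Rational(1, 2), Pow(L, -1), Add(Rational(-3, 8), Mul(3, L))) (Function('O')(L) = Mul(Add(L, Add(Rational(-3, 8), Mul(2, L))), Pow(Add(L, L), -1)) = Mul(Add(Rational(-3, 8), Mul(3, L)), Pow(Mul(2, L), -1)) = Mul(Add(Rational(-3, 8), Mul(3, L)), Mul(Rational(1, 2), Pow(L, -1))) = Mul(Rational(1, 2), Pow(L, -1), Add(Rational(-3, 8), Mul(3, L))))
Mul(Add(13, Function('O')(Function('V')(6))), -93) = Mul(Add(13, Mul(Rational(3, 16), Pow(Pow(6, 2), -1), Add(-1, Mul(8, Pow(6, 2))))), -93) = Mul(Add(13, Mul(Rational(3, 16), Pow(36, -1), Add(-1, Mul(8, 36)))), -93) = Mul(Add(13, Mul(Rational(3, 16), Rational(1, 36), Add(-1, 288))), -93) = Mul(Add(13, Mul(Rational(3, 16), Rational(1, 36), 287)), -93) = Mul(Add(13, Rational(287, 192)), -93) = Mul(Rational(2783, 192), -93) = Rational(-86273, 64)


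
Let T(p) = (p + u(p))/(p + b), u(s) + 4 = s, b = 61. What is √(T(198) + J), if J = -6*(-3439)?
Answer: √28250018/37 ≈ 143.65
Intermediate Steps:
J = 20634
u(s) = -4 + s
T(p) = (-4 + 2*p)/(61 + p) (T(p) = (p + (-4 + p))/(p + 61) = (-4 + 2*p)/(61 + p))
√(T(198) + J) = √(2*(-2 + 198)/(61 + 198) + 20634) = √(2*196/259 + 20634) = √(2*(1/259)*196 + 20634) = √(56/37 + 20634) = √(763514/37) = √28250018/37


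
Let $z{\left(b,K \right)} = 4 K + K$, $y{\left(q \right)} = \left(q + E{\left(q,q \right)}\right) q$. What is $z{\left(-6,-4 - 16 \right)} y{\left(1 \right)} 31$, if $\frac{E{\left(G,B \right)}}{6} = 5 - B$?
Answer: $-77500$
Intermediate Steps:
$E{\left(G,B \right)} = 30 - 6 B$ ($E{\left(G,B \right)} = 6 \left(5 - B\right) = 30 - 6 B$)
$y{\left(q \right)} = q \left(30 - 5 q\right)$ ($y{\left(q \right)} = \left(q - \left(-30 + 6 q\right)\right) q = \left(30 - 5 q\right) q = q \left(30 - 5 q\right)$)
$z{\left(b,K \right)} = 5 K$
$z{\left(-6,-4 - 16 \right)} y{\left(1 \right)} 31 = 5 \left(-4 - 16\right) 5 \cdot 1 \left(6 - 1\right) 31 = 5 \left(-20\right) 5 \cdot 1 \cdot 5 \cdot 31 = \left(-100\right) 25 \cdot 31 = \left(-2500\right) 31 = -77500$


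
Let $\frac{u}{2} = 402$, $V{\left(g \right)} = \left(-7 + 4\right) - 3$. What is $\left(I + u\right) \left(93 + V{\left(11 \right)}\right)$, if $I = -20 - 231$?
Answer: $48111$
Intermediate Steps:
$V{\left(g \right)} = -6$ ($V{\left(g \right)} = -3 - 3 = -6$)
$u = 804$ ($u = 2 \cdot 402 = 804$)
$I = -251$ ($I = -20 - 231 = -251$)
$\left(I + u\right) \left(93 + V{\left(11 \right)}\right) = \left(-251 + 804\right) \left(93 - 6\right) = 553 \cdot 87 = 48111$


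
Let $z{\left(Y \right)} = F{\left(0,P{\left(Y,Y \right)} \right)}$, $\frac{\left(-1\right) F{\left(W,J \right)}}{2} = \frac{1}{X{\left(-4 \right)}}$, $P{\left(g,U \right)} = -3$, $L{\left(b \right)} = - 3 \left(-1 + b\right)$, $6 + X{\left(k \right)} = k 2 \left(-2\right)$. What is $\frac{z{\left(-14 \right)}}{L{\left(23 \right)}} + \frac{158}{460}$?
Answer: $\frac{263}{759} \approx 0.34651$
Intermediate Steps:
$X{\left(k \right)} = -6 - 4 k$ ($X{\left(k \right)} = -6 + k 2 \left(-2\right) = -6 + 2 k \left(-2\right) = -6 - 4 k$)
$L{\left(b \right)} = 3 - 3 b$
$F{\left(W,J \right)} = - \frac{1}{5}$ ($F{\left(W,J \right)} = - \frac{2}{-6 - -16} = - \frac{2}{-6 + 16} = - \frac{2}{10} = \left(-2\right) \frac{1}{10} = - \frac{1}{5}$)
$z{\left(Y \right)} = - \frac{1}{5}$
$\frac{z{\left(-14 \right)}}{L{\left(23 \right)}} + \frac{158}{460} = - \frac{1}{5 \left(3 - 69\right)} + \frac{158}{460} = - \frac{1}{5 \left(3 - 69\right)} + 158 \cdot \frac{1}{460} = - \frac{1}{5 \left(-66\right)} + \frac{79}{230} = \left(- \frac{1}{5}\right) \left(- \frac{1}{66}\right) + \frac{79}{230} = \frac{1}{330} + \frac{79}{230} = \frac{263}{759}$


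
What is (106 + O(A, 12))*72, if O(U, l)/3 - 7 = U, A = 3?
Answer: 9792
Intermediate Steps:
O(U, l) = 21 + 3*U
(106 + O(A, 12))*72 = (106 + (21 + 3*3))*72 = (106 + (21 + 9))*72 = (106 + 30)*72 = 136*72 = 9792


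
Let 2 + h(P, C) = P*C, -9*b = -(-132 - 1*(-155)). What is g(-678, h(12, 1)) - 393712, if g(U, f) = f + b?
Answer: -3543295/9 ≈ -3.9370e+5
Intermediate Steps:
b = 23/9 (b = -(-1)*(-132 - 1*(-155))/9 = -(-1)*(-132 + 155)/9 = -(-1)*23/9 = -1/9*(-23) = 23/9 ≈ 2.5556)
h(P, C) = -2 + C*P (h(P, C) = -2 + P*C = -2 + C*P)
g(U, f) = 23/9 + f (g(U, f) = f + 23/9 = 23/9 + f)
g(-678, h(12, 1)) - 393712 = (23/9 + (-2 + 1*12)) - 393712 = (23/9 + (-2 + 12)) - 393712 = (23/9 + 10) - 393712 = 113/9 - 393712 = -3543295/9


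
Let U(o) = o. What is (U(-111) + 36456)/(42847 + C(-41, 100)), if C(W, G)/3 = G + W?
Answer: 36345/43024 ≈ 0.84476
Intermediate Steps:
C(W, G) = 3*G + 3*W (C(W, G) = 3*(G + W) = 3*G + 3*W)
(U(-111) + 36456)/(42847 + C(-41, 100)) = (-111 + 36456)/(42847 + (3*100 + 3*(-41))) = 36345/(42847 + (300 - 123)) = 36345/(42847 + 177) = 36345/43024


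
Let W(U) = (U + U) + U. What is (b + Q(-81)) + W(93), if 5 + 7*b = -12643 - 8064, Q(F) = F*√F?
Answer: -18759/7 - 729*I ≈ -2679.9 - 729.0*I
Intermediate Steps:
Q(F) = F^(3/2)
W(U) = 3*U (W(U) = 2*U + U = 3*U)
b = -20712/7 (b = -5/7 + (-12643 - 8064)/7 = -5/7 + (⅐)*(-20707) = -5/7 - 20707/7 = -20712/7 ≈ -2958.9)
(b + Q(-81)) + W(93) = (-20712/7 + (-81)^(3/2)) + 3*93 = (-20712/7 - 729*I) + 279 = -18759/7 - 729*I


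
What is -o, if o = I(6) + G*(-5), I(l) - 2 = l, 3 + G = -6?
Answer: -53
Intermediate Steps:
G = -9 (G = -3 - 6 = -9)
I(l) = 2 + l
o = 53 (o = (2 + 6) - 9*(-5) = 8 + 45 = 53)
-o = -1*53 = -53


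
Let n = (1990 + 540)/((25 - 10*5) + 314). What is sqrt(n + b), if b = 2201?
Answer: sqrt(638619)/17 ≈ 47.008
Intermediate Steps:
n = 2530/289 (n = 2530/((25 - 50) + 314) = 2530/(-25 + 314) = 2530/289 ≈ 8.7543)
sqrt(n + b) = sqrt(2530/289 + 2201) = sqrt(638619/289) = sqrt(638619)/17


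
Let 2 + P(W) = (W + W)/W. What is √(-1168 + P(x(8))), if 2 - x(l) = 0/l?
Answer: 4*I*√73 ≈ 34.176*I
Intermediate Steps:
x(l) = 2 (x(l) = 2 - 0/l = 2 - 1*0 = 2 + 0 = 2)
P(W) = 0 (P(W) = -2 + (W + W)/W = -2 + (2*W)/W = -2 + 2 = 0)
√(-1168 + P(x(8))) = √(-1168 + 0) = √(-1168) = 4*I*√73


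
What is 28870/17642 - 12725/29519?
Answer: 313859540/260387099 ≈ 1.2054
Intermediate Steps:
28870/17642 - 12725/29519 = 28870*(1/17642) - 12725*1/29519 = 14435/8821 - 12725/29519 = 313859540/260387099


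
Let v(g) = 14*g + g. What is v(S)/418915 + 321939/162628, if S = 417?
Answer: 27176462865/13625461724 ≈ 1.9945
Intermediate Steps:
v(g) = 15*g
v(S)/418915 + 321939/162628 = (15*417)/418915 + 321939/162628 = 6255*(1/418915) + 321939*(1/162628) = 1251/83783 + 321939/162628 = 27176462865/13625461724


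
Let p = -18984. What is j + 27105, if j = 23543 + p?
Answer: 31664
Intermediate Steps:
j = 4559 (j = 23543 - 18984 = 4559)
j + 27105 = 4559 + 27105 = 31664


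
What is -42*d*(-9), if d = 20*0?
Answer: 0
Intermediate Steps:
d = 0
-42*d*(-9) = -42*0*(-9) = 0*(-9) = 0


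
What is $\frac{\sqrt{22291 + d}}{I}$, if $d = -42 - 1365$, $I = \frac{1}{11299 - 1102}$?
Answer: $20394 \sqrt{5221} \approx 1.4736 \cdot 10^{6}$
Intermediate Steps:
$I = \frac{1}{10197} \approx 9.8068 \cdot 10^{-5}$
$d = -1407$ ($d = -42 - 1365 = -1407$)
$\frac{\sqrt{22291 + d}}{I} = \sqrt{22291 - 1407} \frac{1}{\frac{1}{10197}} = \sqrt{20884} \cdot 10197 = 2 \sqrt{5221} \cdot 10197 = 20394 \sqrt{5221}$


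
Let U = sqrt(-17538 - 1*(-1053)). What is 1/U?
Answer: -I*sqrt(16485)/16485 ≈ -0.0077885*I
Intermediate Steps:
U = I*sqrt(16485) (U = sqrt(-17538 + 1053) = sqrt(-16485) = I*sqrt(16485) ≈ 128.39*I)
1/U = 1/(I*sqrt(16485)) = -I*sqrt(16485)/16485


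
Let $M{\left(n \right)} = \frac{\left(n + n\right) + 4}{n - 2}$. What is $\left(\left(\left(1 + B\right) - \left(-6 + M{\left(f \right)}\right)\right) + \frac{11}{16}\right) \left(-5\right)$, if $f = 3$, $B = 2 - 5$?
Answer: $\frac{425}{16} \approx 26.563$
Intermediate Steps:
$B = -3$ ($B = 2 - 5 = -3$)
$M{\left(n \right)} = \frac{4 + 2 n}{-2 + n}$ ($M{\left(n \right)} = \frac{2 n + 4}{-2 + n} = \frac{4 + 2 n}{-2 + n}$)
$\left(\left(\left(1 + B\right) - \left(-6 + M{\left(f \right)}\right)\right) + \frac{11}{16}\right) \left(-5\right) = \left(\left(\left(1 - 3\right) + \left(6 - \frac{2 \left(2 + 3\right)}{-2 + 3}\right)\right) + \frac{11}{16}\right) \left(-5\right) = \left(\left(-2 + \left(6 - 2 \cdot 1^{-1} \cdot 5\right)\right) + 11 \cdot \frac{1}{16}\right) \left(-5\right) = \left(\left(-2 + \left(6 - 2 \cdot 1 \cdot 5\right)\right) + \frac{11}{16}\right) \left(-5\right) = \left(\left(-2 + \left(6 - 10\right)\right) + \frac{11}{16}\right) \left(-5\right) = \left(\left(-2 - 4\right) + \frac{11}{16}\right) \left(-5\right) = \left(-6 + \frac{11}{16}\right) \left(-5\right) = \left(- \frac{85}{16}\right) \left(-5\right) = \frac{425}{16}$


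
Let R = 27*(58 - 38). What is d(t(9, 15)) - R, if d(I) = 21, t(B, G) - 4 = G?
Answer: -519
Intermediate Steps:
t(B, G) = 4 + G
R = 540 (R = 27*20 = 540)
d(t(9, 15)) - R = 21 - 1*540 = 21 - 540 = -519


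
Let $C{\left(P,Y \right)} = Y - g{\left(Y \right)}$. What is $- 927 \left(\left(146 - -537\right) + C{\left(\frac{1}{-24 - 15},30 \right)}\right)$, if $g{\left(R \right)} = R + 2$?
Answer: $-631287$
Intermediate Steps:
$g{\left(R \right)} = 2 + R$
$C{\left(P,Y \right)} = -2$ ($C{\left(P,Y \right)} = Y - \left(2 + Y\right) = -2$)
$- 927 \left(\left(146 - -537\right) + C{\left(\frac{1}{-24 - 15},30 \right)}\right) = - 927 \left(\left(146 - -537\right) - 2\right) = - 927 \left(\left(146 + 537\right) - 2\right) = - 927 \left(683 - 2\right) = \left(-927\right) 681 = -631287$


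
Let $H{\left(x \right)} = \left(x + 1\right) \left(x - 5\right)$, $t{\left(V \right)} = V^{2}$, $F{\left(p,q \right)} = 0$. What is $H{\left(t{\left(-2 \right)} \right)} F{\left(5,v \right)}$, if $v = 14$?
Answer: $0$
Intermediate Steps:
$H{\left(x \right)} = \left(1 + x\right) \left(-5 + x\right)$
$H{\left(t{\left(-2 \right)} \right)} F{\left(5,v \right)} = \left(-5 + \left(\left(-2\right)^{2}\right)^{2} - 4 \left(-2\right)^{2}\right) 0 = \left(-5 + 4^{2} - 16\right) 0 = \left(-5 + 16 - 16\right) 0 = \left(-5\right) 0 = 0$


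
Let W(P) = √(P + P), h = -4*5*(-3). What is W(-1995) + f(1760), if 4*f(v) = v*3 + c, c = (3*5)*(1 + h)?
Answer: 6195/4 + I*√3990 ≈ 1548.8 + 63.166*I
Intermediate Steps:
h = 60 (h = -20*(-3) = 60)
W(P) = √2*√P (W(P) = √(2*P) = √2*√P)
c = 915 (c = (3*5)*(1 + 60) = 15*61 = 915)
f(v) = 915/4 + 3*v/4 (f(v) = (v*3 + 915)/4 = (3*v + 915)/4 = (915 + 3*v)/4 = 915/4 + 3*v/4)
W(-1995) + f(1760) = √2*√(-1995) + (915/4 + (¾)*1760) = √2*(I*√1995) + (915/4 + 1320) = I*√3990 + 6195/4 = 6195/4 + I*√3990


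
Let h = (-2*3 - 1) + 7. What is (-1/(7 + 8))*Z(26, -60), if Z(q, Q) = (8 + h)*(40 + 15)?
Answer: -88/3 ≈ -29.333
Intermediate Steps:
h = 0 (h = (-6 - 1) + 7 = -7 + 7 = 0)
Z(q, Q) = 440 (Z(q, Q) = (8 + 0)*(40 + 15) = 8*55 = 440)
(-1/(7 + 8))*Z(26, -60) = -1/(7 + 8)*440 = -1/15*440 = -88/3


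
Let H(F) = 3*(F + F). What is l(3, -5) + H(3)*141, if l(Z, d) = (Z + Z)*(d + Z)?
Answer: 2526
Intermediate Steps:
l(Z, d) = 2*Z*(Z + d) (l(Z, d) = (2*Z)*(Z + d) = 2*Z*(Z + d))
H(F) = 6*F (H(F) = 3*(2*F) = 6*F)
l(3, -5) + H(3)*141 = 2*3*(3 - 5) + (6*3)*141 = 2*3*(-2) + 18*141 = -12 + 2538 = 2526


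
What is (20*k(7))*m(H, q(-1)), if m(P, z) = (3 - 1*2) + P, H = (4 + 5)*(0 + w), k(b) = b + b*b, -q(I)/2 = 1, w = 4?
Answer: 41440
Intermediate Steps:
q(I) = -2 (q(I) = -2*1 = -2)
k(b) = b + b²
H = 36 (H = (4 + 5)*(0 + 4) = 9*4 = 36)
m(P, z) = 1 + P (m(P, z) = (3 - 2) + P = 1 + P)
(20*k(7))*m(H, q(-1)) = (20*(7*(1 + 7)))*(1 + 36) = (20*(7*8))*37 = (20*56)*37 = 1120*37 = 41440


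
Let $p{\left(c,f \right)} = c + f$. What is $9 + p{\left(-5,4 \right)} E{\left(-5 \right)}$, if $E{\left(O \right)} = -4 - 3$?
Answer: $16$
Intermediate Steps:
$E{\left(O \right)} = -7$ ($E{\left(O \right)} = -4 - 3 = -7$)
$9 + p{\left(-5,4 \right)} E{\left(-5 \right)} = 9 + \left(-5 + 4\right) \left(-7\right) = 9 - -7 = 9 + 7 = 16$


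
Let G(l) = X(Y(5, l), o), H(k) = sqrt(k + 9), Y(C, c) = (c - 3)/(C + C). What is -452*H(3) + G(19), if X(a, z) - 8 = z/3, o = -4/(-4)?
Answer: 25/3 - 904*sqrt(3) ≈ -1557.4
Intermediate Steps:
Y(C, c) = (-3 + c)/(2*C) (Y(C, c) = (-3 + c)/((2*C)) = (-3 + c)*(1/(2*C)) = (-3 + c)/(2*C))
o = 1 (o = -4*(-1/4) = 1)
H(k) = sqrt(9 + k)
X(a, z) = 8 + z/3
G(l) = 25/3 (G(l) = 8 + (1/3)*1 = 8 + 1/3 = 25/3)
-452*H(3) + G(19) = -452*sqrt(9 + 3) + 25/3 = -904*sqrt(3) + 25/3 = 25/3 - 904*sqrt(3)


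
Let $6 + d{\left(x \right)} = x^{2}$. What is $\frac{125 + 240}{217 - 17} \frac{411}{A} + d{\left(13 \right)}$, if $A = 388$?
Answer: $\frac{2559763}{15520} \approx 164.93$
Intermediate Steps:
$d{\left(x \right)} = -6 + x^{2}$
$\frac{125 + 240}{217 - 17} \frac{411}{A} + d{\left(13 \right)} = \frac{125 + 240}{217 - 17} \cdot \frac{411}{388} - \left(6 - 13^{2}\right) = \frac{365}{200} \cdot 411 \cdot \frac{1}{388} + \left(-6 + 169\right) = 365 \cdot \frac{1}{200} \cdot \frac{411}{388} + 163 = \frac{73}{40} \cdot \frac{411}{388} + 163 = \frac{30003}{15520} + 163 = \frac{2559763}{15520}$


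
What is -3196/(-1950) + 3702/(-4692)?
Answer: 648061/762450 ≈ 0.84997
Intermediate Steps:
-3196/(-1950) + 3702/(-4692) = -3196*(-1/1950) + 3702*(-1/4692) = 1598/975 - 617/782 = 648061/762450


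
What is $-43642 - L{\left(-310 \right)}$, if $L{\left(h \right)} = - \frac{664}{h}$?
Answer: $- \frac{6764842}{155} \approx -43644.0$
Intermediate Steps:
$-43642 - L{\left(-310 \right)} = -43642 - - \frac{664}{-310} = -43642 - \left(-664\right) \left(- \frac{1}{310}\right) = -43642 - \frac{332}{155} = - \frac{6764842}{155}$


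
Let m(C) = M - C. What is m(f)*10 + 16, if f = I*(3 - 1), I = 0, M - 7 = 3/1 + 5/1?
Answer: 166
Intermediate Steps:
M = 15 (M = 7 + (3/1 + 5/1) = 7 + (3*1 + 5*1) = 7 + (3 + 5) = 7 + 8 = 15)
f = 0 (f = 0*(3 - 1) = 0*2 = 0)
m(C) = 15 - C
m(f)*10 + 16 = (15 - 1*0)*10 + 16 = (15 + 0)*10 + 16 = 15*10 + 16 = 150 + 16 = 166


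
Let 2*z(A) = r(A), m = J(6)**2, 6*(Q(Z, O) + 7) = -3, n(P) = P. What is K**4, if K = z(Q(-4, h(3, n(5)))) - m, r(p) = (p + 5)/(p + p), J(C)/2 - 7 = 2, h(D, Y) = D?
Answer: 228274900695361/20736 ≈ 1.1009e+10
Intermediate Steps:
J(C) = 18 (J(C) = 14 + 2*2 = 14 + 4 = 18)
Q(Z, O) = -15/2 (Q(Z, O) = -7 + (1/6)*(-3) = -7 - 1/2 = -15/2)
r(p) = (5 + p)/(2*p) (r(p) = (5 + p)/((2*p)) = (5 + p)*(1/(2*p)) = (5 + p)/(2*p))
m = 324 (m = 18**2 = 324)
z(A) = (5 + A)/(4*A) (z(A) = ((5 + A)/(2*A))/2 = (5 + A)/(4*A))
K = -3887/12 (K = (5 - 15/2)/(4*(-15/2)) - 1*324 = (1/4)*(-2/15)*(-5/2) - 324 = 1/12 - 324 = -3887/12 ≈ -323.92)
K**4 = (-3887/12)**4 = 228274900695361/20736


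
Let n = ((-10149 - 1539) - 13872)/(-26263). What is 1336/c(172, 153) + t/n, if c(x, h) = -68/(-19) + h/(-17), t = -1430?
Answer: -451709231/263268 ≈ -1715.8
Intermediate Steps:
c(x, h) = 68/19 - h/17 (c(x, h) = -68*(-1/19) + h*(-1/17) = 68/19 - h/17)
n = 25560/26263 (n = (-11688 - 13872)*(-1/26263) = -25560*(-1/26263) = 25560/26263 ≈ 0.97323)
1336/c(172, 153) + t/n = 1336/(68/19 - 1/17*153) - 1430/25560/26263 = 1336/(68/19 - 9) - 1430*26263/25560 = 1336/(-103/19) - 3755609/2556 = 1336*(-19/103) - 3755609/2556 = -25384/103 - 3755609/2556 = -451709231/263268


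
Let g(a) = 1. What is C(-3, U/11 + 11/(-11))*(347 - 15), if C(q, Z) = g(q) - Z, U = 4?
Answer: 5976/11 ≈ 543.27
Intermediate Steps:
C(q, Z) = 1 - Z
C(-3, U/11 + 11/(-11))*(347 - 15) = (1 - (4/11 + 11/(-11)))*(347 - 15) = (1 - (4*(1/11) + 11*(-1/11)))*332 = (1 - (4/11 - 1))*332 = (1 - 1*(-7/11))*332 = (1 + 7/11)*332 = (18/11)*332 = 5976/11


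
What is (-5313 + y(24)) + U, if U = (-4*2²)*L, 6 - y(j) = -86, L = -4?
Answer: -5157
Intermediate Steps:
y(j) = 92 (y(j) = 6 - 1*(-86) = 6 + 86 = 92)
U = 64 (U = -4*2²*(-4) = -4*4*(-4) = -16*(-4) = 64)
(-5313 + y(24)) + U = (-5313 + 92) + 64 = -5221 + 64 = -5157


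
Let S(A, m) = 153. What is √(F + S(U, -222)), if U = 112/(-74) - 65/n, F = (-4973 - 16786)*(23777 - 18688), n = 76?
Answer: I*√110731398 ≈ 10523.0*I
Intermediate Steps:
F = -110731551 (F = -21759*5089 = -110731551)
U = -6661/2812 (U = 112/(-74) - 65/76 = 112*(-1/74) - 65*1/76 = -56/37 - 65/76 = -6661/2812 ≈ -2.3688)
√(F + S(U, -222)) = √(-110731551 + 153) = √(-110731398) = I*√110731398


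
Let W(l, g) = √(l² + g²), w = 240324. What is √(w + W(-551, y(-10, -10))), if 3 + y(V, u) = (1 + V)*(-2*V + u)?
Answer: √(240324 + 5*√12490) ≈ 490.80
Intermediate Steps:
y(V, u) = -3 + (1 + V)*(u - 2*V) (y(V, u) = -3 + (1 + V)*(-2*V + u) = -3 + (1 + V)*(u - 2*V))
W(l, g) = √(g² + l²)
√(w + W(-551, y(-10, -10))) = √(240324 + √((-3 - 10 - 2*(-10) - 2*(-10)² - 10*(-10))² + (-551)²)) = √(240324 + √((-3 - 10 + 20 - 2*100 + 100)² + 303601)) = √(240324 + √((-3 - 10 + 20 - 200 + 100)² + 303601)) = √(240324 + √((-93)² + 303601)) = √(240324 + √(8649 + 303601)) = √(240324 + √312250) = √(240324 + 5*√12490)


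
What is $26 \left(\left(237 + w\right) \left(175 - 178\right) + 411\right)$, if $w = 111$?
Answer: $-16458$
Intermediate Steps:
$26 \left(\left(237 + w\right) \left(175 - 178\right) + 411\right) = 26 \left(\left(237 + 111\right) \left(175 - 178\right) + 411\right) = 26 \left(348 \left(-3\right) + 411\right) = 26 \left(-1044 + 411\right) = 26 \left(-633\right) = -16458$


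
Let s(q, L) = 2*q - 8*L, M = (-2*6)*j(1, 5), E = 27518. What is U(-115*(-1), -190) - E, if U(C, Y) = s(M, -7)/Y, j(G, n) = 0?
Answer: -2614238/95 ≈ -27518.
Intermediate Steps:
M = 0 (M = -2*6*0 = -12*0 = 0)
s(q, L) = -8*L + 2*q
U(C, Y) = 56/Y (U(C, Y) = (-8*(-7) + 2*0)/Y = (56 + 0)/Y = 56/Y)
U(-115*(-1), -190) - E = 56/(-190) - 1*27518 = 56*(-1/190) - 27518 = -28/95 - 27518 = -2614238/95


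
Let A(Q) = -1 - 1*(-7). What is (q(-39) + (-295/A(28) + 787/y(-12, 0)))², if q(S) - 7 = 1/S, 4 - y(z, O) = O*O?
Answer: 64593369/2704 ≈ 23888.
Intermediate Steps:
A(Q) = 6 (A(Q) = -1 + 7 = 6)
y(z, O) = 4 - O² (y(z, O) = 4 - O*O = 4 - O²)
q(S) = 7 + 1/S
(q(-39) + (-295/A(28) + 787/y(-12, 0)))² = ((7 + 1/(-39)) + (-295/6 + 787/(4 - 1*0²)))² = ((7 - 1/39) + (-295*⅙ + 787/(4 - 1*0)))² = (272/39 + (-295/6 + 787/(4 + 0)))² = (272/39 + (-295/6 + 787/4))² = (272/39 + 1771/12)² = (8037/52)² = 64593369/2704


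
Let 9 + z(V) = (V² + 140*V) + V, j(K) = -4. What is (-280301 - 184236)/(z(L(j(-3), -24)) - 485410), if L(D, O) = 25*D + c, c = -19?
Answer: 464537/488037 ≈ 0.95185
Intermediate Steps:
L(D, O) = -19 + 25*D (L(D, O) = 25*D - 19 = -19 + 25*D)
z(V) = -9 + V² + 141*V (z(V) = -9 + ((V² + 140*V) + V) = -9 + (V² + 141*V) = -9 + V² + 141*V)
(-280301 - 184236)/(z(L(j(-3), -24)) - 485410) = (-280301 - 184236)/((-9 + (-19 + 25*(-4))² + 141*(-19 + 25*(-4))) - 485410) = -464537/((-9 + (-19 - 100)² + 141*(-19 - 100)) - 485410) = -464537/((-9 + (-119)² + 141*(-119)) - 485410) = -464537/((-9 + 14161 - 16779) - 485410) = -464537/(-2627 - 485410) = -464537/(-488037) = -464537*(-1/488037) = 464537/488037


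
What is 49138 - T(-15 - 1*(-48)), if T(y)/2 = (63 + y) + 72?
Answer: 48802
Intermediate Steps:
T(y) = 270 + 2*y (T(y) = 2*((63 + y) + 72) = 2*(135 + y) = 270 + 2*y)
49138 - T(-15 - 1*(-48)) = 49138 - (270 + 2*(-15 - 1*(-48))) = 49138 - (270 + 2*(-15 + 48)) = 49138 - (270 + 2*33) = 49138 - (270 + 66) = 49138 - 1*336 = 49138 - 336 = 48802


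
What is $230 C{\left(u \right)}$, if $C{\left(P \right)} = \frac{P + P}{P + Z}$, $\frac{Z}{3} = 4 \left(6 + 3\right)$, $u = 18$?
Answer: $\frac{460}{7} \approx 65.714$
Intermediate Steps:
$Z = 108$ ($Z = 3 \cdot 4 \left(6 + 3\right) = 3 \cdot 4 \cdot 9 = 3 \cdot 36 = 108$)
$C{\left(P \right)} = \frac{2 P}{108 + P}$ ($C{\left(P \right)} = \frac{P + P}{P + 108} = \frac{2 P}{108 + P}$)
$230 C{\left(u \right)} = 230 \cdot 2 \cdot 18 \frac{1}{108 + 18} = 230 \cdot 2 \cdot 18 \cdot \frac{1}{126} = 230 \cdot \frac{2}{7} = \frac{460}{7}$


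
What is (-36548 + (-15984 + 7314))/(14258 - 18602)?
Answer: 22609/2172 ≈ 10.409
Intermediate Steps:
(-36548 + (-15984 + 7314))/(14258 - 18602) = (-36548 - 8670)/(-4344) = -45218*(-1/4344) = 22609/2172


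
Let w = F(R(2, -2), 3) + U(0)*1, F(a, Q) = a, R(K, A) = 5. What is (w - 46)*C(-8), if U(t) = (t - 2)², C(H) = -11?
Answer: 407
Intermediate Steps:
U(t) = (-2 + t)²
w = 9 (w = 5 + (-2 + 0)²*1 = 5 + (-2)²*1 = 5 + 4*1 = 5 + 4 = 9)
(w - 46)*C(-8) = (9 - 46)*(-11) = -37*(-11) = 407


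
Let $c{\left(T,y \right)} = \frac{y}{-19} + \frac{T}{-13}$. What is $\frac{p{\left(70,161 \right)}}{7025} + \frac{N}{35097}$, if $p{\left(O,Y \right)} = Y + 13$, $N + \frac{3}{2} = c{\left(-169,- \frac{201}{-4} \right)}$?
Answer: $\frac{468850553}{18738288300} \approx 0.025021$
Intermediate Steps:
$c{\left(T,y \right)} = - \frac{T}{13} - \frac{y}{19}$ ($c{\left(T,y \right)} = y \left(- \frac{1}{19}\right) + T \left(- \frac{1}{13}\right) = - \frac{y}{19} - \frac{T}{13} = - \frac{T}{13} - \frac{y}{19}$)
$N = \frac{673}{76}$ ($N = - \frac{3}{2} - \left(-13 + \frac{\left(-201\right) \frac{1}{-4}}{19}\right) = - \frac{3}{2} + \left(13 - \frac{\left(-201\right) \left(- \frac{1}{4}\right)}{19}\right) = - \frac{3}{2} + \left(13 - \frac{201}{76}\right) = - \frac{3}{2} + \frac{787}{76} = \frac{673}{76} \approx 8.8553$)
$p{\left(O,Y \right)} = 13 + Y$
$\frac{p{\left(70,161 \right)}}{7025} + \frac{N}{35097} = \frac{13 + 161}{7025} + \frac{673}{76 \cdot 35097} = 174 \cdot \frac{1}{7025} + \frac{673}{76} \cdot \frac{1}{35097} = \frac{174}{7025} + \frac{673}{2667372} = \frac{468850553}{18738288300}$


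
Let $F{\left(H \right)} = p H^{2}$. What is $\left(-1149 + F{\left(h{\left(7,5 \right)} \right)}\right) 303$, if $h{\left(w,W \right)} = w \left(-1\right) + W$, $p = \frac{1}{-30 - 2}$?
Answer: $- \frac{2785479}{8} \approx -3.4819 \cdot 10^{5}$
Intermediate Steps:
$p = - \frac{1}{32}$ ($p = \frac{1}{-32} = - \frac{1}{32} \approx -0.03125$)
$h{\left(w,W \right)} = W - w$ ($h{\left(w,W \right)} = - w + W = W - w$)
$F{\left(H \right)} = - \frac{H^{2}}{32}$
$\left(-1149 + F{\left(h{\left(7,5 \right)} \right)}\right) 303 = \left(-1149 - \frac{\left(5 - 7\right)^{2}}{32}\right) 303 = \left(-1149 - \frac{\left(-2\right)^{2}}{32}\right) 303 = \left(-1149 - \frac{1}{8}\right) 303 = \left(- \frac{9193}{8}\right) 303 = - \frac{2785479}{8}$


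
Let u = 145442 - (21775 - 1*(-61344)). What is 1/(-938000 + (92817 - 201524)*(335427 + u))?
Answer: -1/43239147250 ≈ -2.3127e-11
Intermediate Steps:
u = 62323 (u = 145442 - (21775 + 61344) = 145442 - 1*83119 = 145442 - 83119 = 62323)
1/(-938000 + (92817 - 201524)*(335427 + u)) = 1/(-938000 + (92817 - 201524)*(335427 + 62323)) = 1/(-938000 - 108707*397750) = 1/(-938000 - 43238209250) = 1/(-43239147250) = -1/43239147250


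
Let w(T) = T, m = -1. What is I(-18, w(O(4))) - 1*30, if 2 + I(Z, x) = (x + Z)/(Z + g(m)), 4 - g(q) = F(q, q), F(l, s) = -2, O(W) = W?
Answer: -185/6 ≈ -30.833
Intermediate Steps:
g(q) = 6 (g(q) = 4 - 1*(-2) = 4 + 2 = 6)
I(Z, x) = -2 + (Z + x)/(6 + Z) (I(Z, x) = -2 + (x + Z)/(Z + 6) = -2 + (Z + x)/(6 + Z))
I(-18, w(O(4))) - 1*30 = (-12 + 4 - 1*(-18))/(6 - 18) - 1*30 = (-12 + 4 + 18)/(-12) - 30 = -1/12*10 - 30 = -⅚ - 30 = -185/6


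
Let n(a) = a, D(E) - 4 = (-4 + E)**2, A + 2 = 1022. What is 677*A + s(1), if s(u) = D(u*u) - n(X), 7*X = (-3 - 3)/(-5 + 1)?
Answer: 9667739/14 ≈ 6.9055e+5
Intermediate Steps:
A = 1020 (A = -2 + 1022 = 1020)
X = 3/14 (X = ((-3 - 3)/(-5 + 1))/7 = (-6/(-4))/7 = (-6*(-1/4))/7 = (1/7)*(3/2) = 3/14 ≈ 0.21429)
D(E) = 4 + (-4 + E)**2
s(u) = 53/14 + (-4 + u**2)**2 (s(u) = (4 + (-4 + u*u)**2) - 1*3/14 = (4 + (-4 + u**2)**2) - 3/14 = 53/14 + (-4 + u**2)**2)
677*A + s(1) = 677*1020 + (53/14 + (-4 + 1**2)**2) = 690540 + (53/14 + (-4 + 1)**2) = 690540 + (53/14 + (-3)**2) = 690540 + (53/14 + 9) = 690540 + 179/14 = 9667739/14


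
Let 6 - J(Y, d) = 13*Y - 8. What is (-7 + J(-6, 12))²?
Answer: 7225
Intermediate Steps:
J(Y, d) = 14 - 13*Y (J(Y, d) = 6 - (13*Y - 8) = 6 - (-8 + 13*Y) = 6 + (8 - 13*Y) = 14 - 13*Y)
(-7 + J(-6, 12))² = (-7 + (14 - 13*(-6)))² = (-7 + (14 + 78))² = (-7 + 92)² = 85² = 7225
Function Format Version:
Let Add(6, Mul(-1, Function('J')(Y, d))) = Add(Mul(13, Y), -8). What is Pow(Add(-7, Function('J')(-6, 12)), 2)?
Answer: 7225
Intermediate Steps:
Function('J')(Y, d) = Add(14, Mul(-13, Y)) (Function('J')(Y, d) = Add(6, Mul(-1, Add(Mul(13, Y), -8))) = Add(6, Mul(-1, Add(-8, Mul(13, Y)))) = Add(6, Add(8, Mul(-13, Y))) = Add(14, Mul(-13, Y)))
Pow(Add(-7, Function('J')(-6, 12)), 2) = Pow(Add(-7, Add(14, Mul(-13, -6))), 2) = Pow(Add(-7, Add(14, 78)), 2) = Pow(Add(-7, 92), 2) = Pow(85, 2) = 7225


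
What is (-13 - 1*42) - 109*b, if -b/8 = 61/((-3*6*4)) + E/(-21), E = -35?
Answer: 5936/9 ≈ 659.56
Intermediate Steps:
b = -59/9 (b = -8*(61/((-3*6*4)) - 35/(-21)) = -8*(61/((-18*4)) - 35*(-1/21)) = -8*(61/(-72) + 5/3) = -8*(61*(-1/72) + 5/3) = -8*(-61/72 + 5/3) = -8*59/72 = -59/9 ≈ -6.5556)
(-13 - 1*42) - 109*b = (-13 - 1*42) - 109*(-59/9) = (-13 - 42) + 6431/9 = -55 + 6431/9 = 5936/9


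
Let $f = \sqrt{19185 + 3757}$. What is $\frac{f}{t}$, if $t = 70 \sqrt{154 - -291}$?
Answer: $\frac{\sqrt{10209190}}{31150} \approx 0.10257$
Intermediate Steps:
$f = \sqrt{22942} \approx 151.47$
$t = 70 \sqrt{445}$ ($t = 70 \sqrt{154 + 291} = 70 \sqrt{445} \approx 1476.7$)
$\frac{f}{t} = \frac{\sqrt{22942}}{70 \sqrt{445}} = \sqrt{22942} \frac{\sqrt{445}}{31150} = \frac{\sqrt{10209190}}{31150}$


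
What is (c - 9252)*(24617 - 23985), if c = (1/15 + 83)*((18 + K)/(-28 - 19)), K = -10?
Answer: -4128620896/705 ≈ -5.8562e+6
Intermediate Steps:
c = -9968/705 (c = (1/15 + 83)*((18 - 10)/(-28 - 19)) = (1/15 + 83)*(8/(-47)) = 1246*(8*(-1/47))/15 = (1246/15)*(-8/47) = -9968/705 ≈ -14.139)
(c - 9252)*(24617 - 23985) = (-9968/705 - 9252)*(24617 - 23985) = -6532628/705*632 = -4128620896/705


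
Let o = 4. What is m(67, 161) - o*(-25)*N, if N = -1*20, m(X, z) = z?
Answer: -1839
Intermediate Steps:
N = -20
m(67, 161) - o*(-25)*N = 161 - 4*(-25)*(-20) = 161 - (-100)*(-20) = 161 - 1*2000 = 161 - 2000 = -1839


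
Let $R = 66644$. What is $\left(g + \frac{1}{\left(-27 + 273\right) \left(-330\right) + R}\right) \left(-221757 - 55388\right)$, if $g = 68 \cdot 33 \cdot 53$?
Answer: $- \frac{479127042981895}{14536} \approx -3.2961 \cdot 10^{10}$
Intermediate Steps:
$g = 118932$ ($g = 2244 \cdot 53 = 118932$)
$\left(g + \frac{1}{\left(-27 + 273\right) \left(-330\right) + R}\right) \left(-221757 - 55388\right) = \left(118932 + \frac{1}{\left(-27 + 273\right) \left(-330\right) + 66644}\right) \left(-221757 - 55388\right) = \left(118932 + \frac{1}{246 \left(-330\right) + 66644}\right) \left(-221757 - 55388\right) = \left(118932 + \frac{1}{-81180 + 66644}\right) \left(-277145\right) = \left(118932 + \frac{1}{-14536}\right) \left(-277145\right) = \left(118932 - \frac{1}{14536}\right) \left(-277145\right) = \frac{1728795551}{14536} \left(-277145\right) = - \frac{479127042981895}{14536}$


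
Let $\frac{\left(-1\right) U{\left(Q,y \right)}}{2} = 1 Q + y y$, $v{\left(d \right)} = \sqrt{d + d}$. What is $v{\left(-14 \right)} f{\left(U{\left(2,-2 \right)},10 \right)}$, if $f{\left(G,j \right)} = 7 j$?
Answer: $140 i \sqrt{7} \approx 370.41 i$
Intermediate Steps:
$v{\left(d \right)} = \sqrt{2} \sqrt{d}$ ($v{\left(d \right)} = \sqrt{2 d} = \sqrt{2} \sqrt{d}$)
$U{\left(Q,y \right)} = - 2 Q - 2 y^{2}$ ($U{\left(Q,y \right)} = - 2 \left(1 Q + y y\right) = - 2 \left(Q + y^{2}\right) = - 2 Q - 2 y^{2}$)
$v{\left(-14 \right)} f{\left(U{\left(2,-2 \right)},10 \right)} = \sqrt{2} \sqrt{-14} \cdot 7 \cdot 10 = \sqrt{2} i \sqrt{14} \cdot 70 = 2 i \sqrt{7} \cdot 70 = 140 i \sqrt{7}$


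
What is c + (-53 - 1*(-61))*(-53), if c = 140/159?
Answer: -67276/159 ≈ -423.12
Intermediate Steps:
c = 140/159 (c = 140*(1/159) = 140/159 ≈ 0.88050)
c + (-53 - 1*(-61))*(-53) = 140/159 + (-53 - 1*(-61))*(-53) = 140/159 + (-53 + 61)*(-53) = 140/159 + 8*(-53) = 140/159 - 424 = -67276/159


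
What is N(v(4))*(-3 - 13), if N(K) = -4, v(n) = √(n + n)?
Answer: 64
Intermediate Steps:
v(n) = √2*√n (v(n) = √(2*n) = √2*√n)
N(v(4))*(-3 - 13) = -4*(-3 - 13) = -4*(-16) = 64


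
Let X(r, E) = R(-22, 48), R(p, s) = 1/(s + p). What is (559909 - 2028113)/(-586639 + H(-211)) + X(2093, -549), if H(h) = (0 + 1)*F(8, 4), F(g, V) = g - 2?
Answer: 38759937/15252458 ≈ 2.5412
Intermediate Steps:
R(p, s) = 1/(p + s)
X(r, E) = 1/26 (X(r, E) = 1/(-22 + 48) = 1/26)
F(g, V) = -2 + g
H(h) = 6 (H(h) = (0 + 1)*(-2 + 8) = 1*6 = 6)
(559909 - 2028113)/(-586639 + H(-211)) + X(2093, -549) = (559909 - 2028113)/(-586639 + 6) + 1/26 = -1468204/(-586633) + 1/26 = -1468204*(-1/586633) + 1/26 = 1468204/586633 + 1/26 = 38759937/15252458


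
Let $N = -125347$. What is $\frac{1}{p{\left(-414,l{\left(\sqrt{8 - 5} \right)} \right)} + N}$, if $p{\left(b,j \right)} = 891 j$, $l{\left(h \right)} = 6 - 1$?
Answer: $- \frac{1}{120892} \approx -8.2718 \cdot 10^{-6}$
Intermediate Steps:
$l{\left(h \right)} = 5$
$\frac{1}{p{\left(-414,l{\left(\sqrt{8 - 5} \right)} \right)} + N} = \frac{1}{891 \cdot 5 - 125347} = \frac{1}{4455 - 125347} = \frac{1}{-120892} = - \frac{1}{120892}$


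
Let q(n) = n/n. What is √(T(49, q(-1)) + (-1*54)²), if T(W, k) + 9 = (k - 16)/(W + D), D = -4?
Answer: 4*√1635/3 ≈ 53.914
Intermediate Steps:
q(n) = 1
T(W, k) = -9 + (-16 + k)/(-4 + W) (T(W, k) = -9 + (k - 16)/(W - 4) = -9 + (-16 + k)/(-4 + W))
√(T(49, q(-1)) + (-1*54)²) = √((20 + 1 - 9*49)/(-4 + 49) + (-1*54)²) = √((20 + 1 - 441)/45 + (-54)²) = √((1/45)*(-420) + 2916) = √(-28/3 + 2916) = √(8720/3) = 4*√1635/3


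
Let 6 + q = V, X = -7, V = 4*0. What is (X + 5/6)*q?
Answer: 37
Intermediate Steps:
V = 0
q = -6 (q = -6 + 0 = -6)
(X + 5/6)*q = (-7 + 5/6)*(-6) = -37/6*(-6) = 37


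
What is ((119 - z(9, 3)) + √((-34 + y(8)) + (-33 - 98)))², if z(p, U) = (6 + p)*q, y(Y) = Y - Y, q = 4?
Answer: (59 + I*√165)² ≈ 3316.0 + 1515.7*I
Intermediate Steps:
y(Y) = 0
z(p, U) = 24 + 4*p (z(p, U) = (6 + p)*4 = 24 + 4*p)
((119 - z(9, 3)) + √((-34 + y(8)) + (-33 - 98)))² = ((119 - (24 + 4*9)) + √((-34 + 0) + (-33 - 98)))² = ((119 - (24 + 36)) + √(-34 - 131))² = ((119 - 1*60) + √(-165))² = ((119 - 60) + I*√165)² = (59 + I*√165)²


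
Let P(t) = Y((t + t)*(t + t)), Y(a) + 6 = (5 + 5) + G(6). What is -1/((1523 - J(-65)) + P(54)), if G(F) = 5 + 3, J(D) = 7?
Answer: -1/1528 ≈ -0.00065445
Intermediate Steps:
G(F) = 8
Y(a) = 12 (Y(a) = -6 + ((5 + 5) + 8) = -6 + (10 + 8) = -6 + 18 = 12)
P(t) = 12
-1/((1523 - J(-65)) + P(54)) = -1/((1523 - 1*7) + 12) = -1/((1523 - 7) + 12) = -1/(1516 + 12) = -1/1528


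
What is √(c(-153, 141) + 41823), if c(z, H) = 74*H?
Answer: √52257 ≈ 228.60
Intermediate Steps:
√(c(-153, 141) + 41823) = √(74*141 + 41823) = √(10434 + 41823) = √52257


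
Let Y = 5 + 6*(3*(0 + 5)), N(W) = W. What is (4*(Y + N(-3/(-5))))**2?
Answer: 3655744/25 ≈ 1.4623e+5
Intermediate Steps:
Y = 95 (Y = 5 + 6*(3*5) = 5 + 6*15 = 5 + 90 = 95)
(4*(Y + N(-3/(-5))))**2 = (4*(95 - 3/(-5)))**2 = (4*(95 - 3*(-1/5)))**2 = (4*(95 + 3/5))**2 = (4*(478/5))**2 = (1912/5)**2 = 3655744/25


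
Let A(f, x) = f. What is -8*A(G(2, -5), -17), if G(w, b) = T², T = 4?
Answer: -128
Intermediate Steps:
G(w, b) = 16 (G(w, b) = 4² = 16)
-8*A(G(2, -5), -17) = -8*16 = -128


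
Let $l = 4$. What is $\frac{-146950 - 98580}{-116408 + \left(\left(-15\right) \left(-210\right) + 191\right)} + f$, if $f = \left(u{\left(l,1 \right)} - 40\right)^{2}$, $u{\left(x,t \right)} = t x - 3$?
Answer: $\frac{172220437}{113067} \approx 1523.2$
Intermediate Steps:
$u{\left(x,t \right)} = -3 + t x$
$f = 1521$ ($f = \left(\left(-3 + 1 \cdot 4\right) - 40\right)^{2} = \left(\left(-3 + 4\right) - 40\right)^{2} = \left(1 - 40\right)^{2} = \left(-39\right)^{2} = 1521$)
$\frac{-146950 - 98580}{-116408 + \left(\left(-15\right) \left(-210\right) + 191\right)} + f = \frac{-146950 - 98580}{-116408 + \left(\left(-15\right) \left(-210\right) + 191\right)} + 1521 = - \frac{245530}{-116408 + \left(3150 + 191\right)} + 1521 = - \frac{245530}{-116408 + 3341} + 1521 = - \frac{245530}{-113067} + 1521 = \left(-245530\right) \left(- \frac{1}{113067}\right) + 1521 = \frac{245530}{113067} + 1521 = \frac{172220437}{113067}$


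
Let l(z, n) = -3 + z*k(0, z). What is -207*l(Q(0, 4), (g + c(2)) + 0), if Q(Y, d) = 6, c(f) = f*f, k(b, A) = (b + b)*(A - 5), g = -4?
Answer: 621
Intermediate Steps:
k(b, A) = 2*b*(-5 + A) (k(b, A) = (2*b)*(-5 + A) = 2*b*(-5 + A))
c(f) = f²
l(z, n) = -3 (l(z, n) = -3 + z*(2*0*(-5 + z)) = -3 + z*0 = -3 + 0 = -3)
-207*l(Q(0, 4), (g + c(2)) + 0) = -207*(-3) = 621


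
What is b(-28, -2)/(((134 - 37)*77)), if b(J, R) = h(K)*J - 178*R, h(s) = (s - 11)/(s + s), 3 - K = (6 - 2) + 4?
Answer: 1556/37345 ≈ 0.041666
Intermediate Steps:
K = -5 (K = 3 - ((6 - 2) + 4) = 3 - (4 + 4) = 3 - 1*8 = 3 - 8 = -5)
h(s) = (-11 + s)/(2*s) (h(s) = (-11 + s)/((2*s)) = (-11 + s)*(1/(2*s)) = (-11 + s)/(2*s))
b(J, R) = -178*R + 8*J/5 (b(J, R) = ((½)*(-11 - 5)/(-5))*J - 178*R = ((½)*(-⅕)*(-16))*J - 178*R = 8*J/5 - 178*R = -178*R + 8*J/5)
b(-28, -2)/(((134 - 37)*77)) = (-178*(-2) + (8/5)*(-28))/(((134 - 37)*77)) = (356 - 224/5)/((97*77)) = (1556/5)/7469 = (1556/5)*(1/7469) = 1556/37345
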